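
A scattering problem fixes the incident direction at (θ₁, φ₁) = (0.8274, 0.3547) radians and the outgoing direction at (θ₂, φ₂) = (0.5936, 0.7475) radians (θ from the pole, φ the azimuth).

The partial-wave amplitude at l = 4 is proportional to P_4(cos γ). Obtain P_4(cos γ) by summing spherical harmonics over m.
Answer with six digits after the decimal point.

Addition theorem: P_4(cos γ) = (4π/9) Σ_m Y*_{lm}(Ω₁) Y_{lm}(Ω₂), m = −4…4:
  m=-4: 0.01968 + 0.12848j × -0.04282 - 0.00654j = -0.00000 - 0.00563j  (running Σ = -0.00000 - 0.00563j)
  m=-3: 0.16402 + 0.29551j × -0.11300 - 0.14213j = 0.02347 - 0.05670j  (running Σ = 0.02347 - 0.06233j)
  m=-2: 0.30350 + 0.26055j × 0.03020 - 0.39761j = 0.11276 - 0.11281j  (running Σ = 0.13623 - 0.17514j)
  m=-1: 0.04561 + 0.01689j × 0.29116 - 0.26989j = 0.01784 - 0.00739j  (running Σ = 0.15406 - 0.18253j)
  m=0: -0.35948 + 0.00000j × -0.11517 + 0.00000j = 0.04140 + 0.00000j  (running Σ = 0.19547 - 0.18253j)
  m=1: -0.04561 + 0.01689j × -0.29116 - 0.26989j = 0.01784 + 0.00739j  (running Σ = 0.21330 - 0.17514j)
  m=2: 0.30350 - 0.26055j × 0.03020 + 0.39761j = 0.11276 + 0.11281j  (running Σ = 0.32607 - 0.06233j)
  m=3: -0.16402 + 0.29551j × 0.11300 - 0.14213j = 0.02347 + 0.05670j  (running Σ = 0.34953 - 0.00563j)
  m=4: 0.01968 - 0.12848j × -0.04282 + 0.00654j = -0.00000 + 0.00563j  (running Σ = 0.34953 - 0.00000j)
Σ over m = 0.34953 - 0.00000j; ×(4π/9) → 0.48804 - 0.00000j. Real part: 0.488038

0.488038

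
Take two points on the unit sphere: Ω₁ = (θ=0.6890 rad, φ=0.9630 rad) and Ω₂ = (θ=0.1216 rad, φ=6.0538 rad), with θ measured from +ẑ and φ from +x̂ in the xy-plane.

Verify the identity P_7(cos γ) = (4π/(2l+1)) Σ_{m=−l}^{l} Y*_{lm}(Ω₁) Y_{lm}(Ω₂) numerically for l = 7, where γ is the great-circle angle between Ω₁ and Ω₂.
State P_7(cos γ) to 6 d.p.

Term-by-term m-sum for l=7 (normalisation 4π/15 = 0.837758):
  m=-7: Y*=+0.018832+0.009279i  Y=-0.000000+0.000000i  product -0.000000+0.000000i
  m=-6: Y*=+0.083455-0.046155i  Y=+0.000001+0.000006i  product +0.000000+0.000000i
  m=-5: Y*=+0.026333-0.255733i  Y=+0.000047+0.000104i  product +0.000028-0.000009i
  m=-4: Y*=-0.332928-0.286397i  Y=+0.000940+0.001228i  product +0.000039-0.000678i
  m=-3: Y*=-0.397480+0.102592i  Y=+0.011713+0.009631i  product -0.005644-0.002626i
  m=-2: Y*=-0.003802+0.010249i  Y=+0.093101+0.045984i  product -0.000825+0.000779i
  m=-1: Y*=-0.221449-0.318337i  Y=+0.436205+0.101852i  product -0.064174-0.161415i
  m=+0: Y*=-0.136563-0.000000i  Y=+0.877687+0.000000i  product -0.119860-0.000000i
  m=+1: Y*=+0.221449-0.318337i  Y=-0.436205+0.101852i  product -0.064174+0.161415i
  m=+2: Y*=-0.003802-0.010249i  Y=+0.093101-0.045984i  product -0.000825-0.000779i
  m=+3: Y*=+0.397480+0.102592i  Y=-0.011713+0.009631i  product -0.005644+0.002626i
  m=+4: Y*=-0.332928+0.286397i  Y=+0.000940-0.001228i  product +0.000039+0.000678i
  m=+5: Y*=-0.026333-0.255733i  Y=-0.000047+0.000104i  product +0.000028+0.000009i
  m=+6: Y*=+0.083455+0.046155i  Y=+0.000001-0.000006i  product +0.000000-0.000000i
  m=+7: Y*=-0.018832+0.009279i  Y=+0.000000+0.000000i  product -0.000000-0.000000i
Total Σ_m = -0.261012+0.000000i. Multiply by 0.837758: -0.218665+0.000000i. P_7(cos γ) = -0.218665

-0.218665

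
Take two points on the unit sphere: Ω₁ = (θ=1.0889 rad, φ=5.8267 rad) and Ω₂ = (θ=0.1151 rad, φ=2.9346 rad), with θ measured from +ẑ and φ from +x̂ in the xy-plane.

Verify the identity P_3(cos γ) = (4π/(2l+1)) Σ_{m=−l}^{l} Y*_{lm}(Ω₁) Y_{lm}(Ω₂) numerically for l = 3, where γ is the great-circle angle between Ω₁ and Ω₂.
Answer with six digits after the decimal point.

-0.424290

Addition theorem: P_3(cos γ) = (4π/7) Σ_m Y*_{lm}(Ω₁) Y_{lm}(Ω₂), m = −3…3:
  m=-3: Y*=(0.058055, -0.284433)  Y=(-0.000514, -0.000368)  product (-0.000134, 0.000125)
  m=-2: Y*=(0.227386, -0.294303)  Y=(0.012259, 0.005386)  product (0.004373, -0.002383)
  m=-1: Y*=(0.019016, -0.009338)  Y=(-0.142899, -0.030009)  product (-0.002998, 0.000764)
  m=+0: Y*=(-0.333110, -0.000000)  Y=(0.716967, 0.000000)  product (-0.238829, -0.000000)
  m=+1: Y*=(-0.019016, -0.009338)  Y=(0.142899, -0.030009)  product (-0.002998, -0.000764)
  m=+2: Y*=(0.227386, 0.294303)  Y=(0.012259, -0.005386)  product (0.004373, 0.002383)
  m=+3: Y*=(-0.058055, -0.284433)  Y=(0.000514, -0.000368)  product (-0.000134, -0.000125)
Σ over m = (-0.236348, -0.000000); ×(4π/7) → (-0.424290, -0.000000). Real part: -0.424290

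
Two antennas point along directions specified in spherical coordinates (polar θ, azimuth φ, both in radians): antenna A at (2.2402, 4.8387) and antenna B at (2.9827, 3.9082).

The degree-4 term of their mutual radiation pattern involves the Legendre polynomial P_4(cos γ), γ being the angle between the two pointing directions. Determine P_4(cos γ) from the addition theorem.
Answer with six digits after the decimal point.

Expand P_4 via completeness: Σ_{m} conj(Y_{4,m}) at Ω₁ times Y_{4,m} at Ω₂ —
  m=-4: +0.146444+0.081003i × -0.000277-0.000021i = -0.000039-0.000025i  (running Σ = -0.000039-0.000025i)
  m=-3: +0.138558-0.347981i × -0.003261-0.003651i = -0.001722+0.000629i  (running Σ = -0.001761+0.000603i)
  m=-2: -0.337684-0.087169i × +0.001833-0.048747i = -0.004868+0.016301i  (running Σ = -0.006629+0.016905i)
  m=-1: +0.008836-0.069585i × +0.203614-0.196103i = -0.011847-0.015901i  (running Σ = -0.018476+0.001003i)
  m=0: -0.355678-0.000000i × +0.742671+0.000000i = -0.264152-0.000000i  (running Σ = -0.282628+0.001003i)
  m=1: -0.008836-0.069585i × -0.203614-0.196103i = -0.011847+0.015901i  (running Σ = -0.294474+0.016905i)
  m=2: -0.337684+0.087169i × +0.001833+0.048747i = -0.004868-0.016301i  (running Σ = -0.299342+0.000603i)
  m=3: -0.138558-0.347981i × +0.003261-0.003651i = -0.001722-0.000629i  (running Σ = -0.301065-0.000025i)
  m=4: +0.146444-0.081003i × -0.000277+0.000021i = -0.000039+0.000025i  (running Σ = -0.301104+0.000000i)
Accumulated sum -0.301104+0.000000i; after 4π/(2l+1) scaling, -0.420420+0.000000i ⇒ P_4 = -0.420420

-0.420420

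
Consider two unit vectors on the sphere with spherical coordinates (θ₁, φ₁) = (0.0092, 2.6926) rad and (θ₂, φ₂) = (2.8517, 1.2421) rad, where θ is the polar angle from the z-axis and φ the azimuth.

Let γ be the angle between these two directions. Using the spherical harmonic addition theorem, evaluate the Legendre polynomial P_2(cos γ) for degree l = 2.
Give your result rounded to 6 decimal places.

0.876412

Summing Y*_{l m}(θ₁,φ₁)·Y_{l m}(θ₂,φ₂) over m ∈ [−2, 2]; prefactor 4π/(2·2+1) = 2.513274:
  m=-2: +0.000020-0.000026i × -0.024984-0.019286i = -0.000001+0.000000i  (running Σ = -0.000001+0.000000i)
  m=-1: -0.006403+0.003085i × -0.068312+0.200289i = -0.000180-0.001493i  (running Σ = -0.000181-0.001493i)
  m=0: +0.630703-0.000000i × +0.553471+0.000000i = +0.349076+0.000000i  (running Σ = +0.348895-0.001493i)
  m=1: +0.006403+0.003085i × +0.068312+0.200289i = -0.000180+0.001493i  (running Σ = +0.348714+0.000000i)
  m=2: +0.000020+0.000026i × -0.024984+0.019286i = -0.000001-0.000000i  (running Σ = +0.348713+0.000000i)
Total Σ_m = +0.348713+0.000000i. Multiply by 2.513274: +0.876412+0.000000i. P_2(cos γ) = 0.876412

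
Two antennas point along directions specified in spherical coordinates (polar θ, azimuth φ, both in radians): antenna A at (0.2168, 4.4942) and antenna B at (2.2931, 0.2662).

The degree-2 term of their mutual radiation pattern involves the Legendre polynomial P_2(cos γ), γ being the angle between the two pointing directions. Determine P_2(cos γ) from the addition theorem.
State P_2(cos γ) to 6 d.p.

Term-by-term m-sum for l=2 (normalisation 4π/5 = 2.513274):
  m=-2: -0.01620 + 0.00755j × 0.18735 - 0.11038j = -0.00220 + 0.00320j  (running Σ = -0.00220 + 0.00320j)
  m=-1: -0.03513 - 0.15844j × -0.36971 + 0.10081j = 0.02896 + 0.05504j  (running Σ = 0.02676 + 0.05824j)
  m=0: 0.58700 + 0.00000j × 0.09816 + 0.00000j = 0.05762 + 0.00000j  (running Σ = 0.08438 + 0.05824j)
  m=1: 0.03513 - 0.15844j × 0.36971 + 0.10081j = 0.02896 - 0.05504j  (running Σ = 0.11334 + 0.00320j)
  m=2: -0.01620 - 0.00755j × 0.18735 + 0.11038j = -0.00220 - 0.00320j  (running Σ = 0.11114 + 0.00000j)
Accumulated sum 0.11114 + 0.00000j; after 4π/(2l+1) scaling, 0.27931 + 0.00000j ⇒ P_2 = 0.279314

0.279314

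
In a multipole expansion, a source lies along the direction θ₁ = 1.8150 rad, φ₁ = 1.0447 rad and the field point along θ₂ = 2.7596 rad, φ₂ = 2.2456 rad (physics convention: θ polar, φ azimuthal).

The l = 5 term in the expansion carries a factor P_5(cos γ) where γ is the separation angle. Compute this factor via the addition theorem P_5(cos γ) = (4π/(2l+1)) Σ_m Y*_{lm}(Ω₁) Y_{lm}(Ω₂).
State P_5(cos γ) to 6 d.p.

Term-by-term m-sum for l=5 (normalisation 4π/11 = 1.142397):
  term(m=-5) = (0.001282, 0.000367)   from Y*(Ω₁)=(0.195289, -0.348222), Y(Ω₂)=(0.000770, 0.003251)
  term(m=-4) = (0.000754, 0.008239)   from Y*(Ω₁)=(0.160010, 0.270859), Y(Ω₂)=(0.023766, 0.011258)
  term(m=-3) = (0.016222, -0.008060)   from Y*(Ω₁)=(0.149764, -0.001122), Y(Ω₂)=(0.108715, -0.053001)
  term(m=-2) = (0.081296, 0.074199)   from Y*(Ω₁)=(-0.157697, 0.276317), Y(Ω₂)=(0.075899, -0.337528)
  term(m=-1) = (0.015342, -0.039567)   from Y*(Ω₁)=(0.039536, 0.068085), Y(Ω₂)=(-0.336746, -0.420878)
  term(m=+0) = (0.048975, 0.000000)   from Y*(Ω₁)=(-0.314526, -0.000000), Y(Ω₂)=(-0.155712, 0.000000)
  term(m=+1) = (0.015342, 0.039567)   from Y*(Ω₁)=(-0.039536, 0.068085), Y(Ω₂)=(0.336746, -0.420878)
  term(m=+2) = (0.081296, -0.074199)   from Y*(Ω₁)=(-0.157697, -0.276317), Y(Ω₂)=(0.075899, 0.337528)
  term(m=+3) = (0.016222, 0.008060)   from Y*(Ω₁)=(-0.149764, -0.001122), Y(Ω₂)=(-0.108715, -0.053001)
  term(m=+4) = (0.000754, -0.008239)   from Y*(Ω₁)=(0.160010, -0.270859), Y(Ω₂)=(0.023766, -0.011258)
  term(m=+5) = (0.001282, -0.000367)   from Y*(Ω₁)=(-0.195289, -0.348222), Y(Ω₂)=(-0.000770, 0.003251)
Total Σ_m = (0.278767, 0.000000). Multiply by 1.142397: (0.318462, 0.000000). P_5(cos γ) = 0.318462

0.318462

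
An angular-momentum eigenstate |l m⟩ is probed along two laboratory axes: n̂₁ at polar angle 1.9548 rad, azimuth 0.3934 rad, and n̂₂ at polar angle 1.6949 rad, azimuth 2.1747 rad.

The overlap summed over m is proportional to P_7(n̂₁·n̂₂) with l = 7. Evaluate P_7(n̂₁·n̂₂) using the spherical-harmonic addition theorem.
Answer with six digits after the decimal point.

0.260807

Addition theorem: P_7(cos γ) = (4π/15) Σ_m Y*_{lm}(Ω₁) Y_{lm}(Ω₂), m = −7…7:
  [-7]  conj(Y_{7,-7})(Ω₁) = -0.272658+0.111375i ; Y_{7,-7}(Ω₂) = -0.419085-0.220884i ; Δ = +0.138868+0.013551i
  [-6]  conj(Y_{7,-6})(Ω₁) = +0.316187-0.313538i ; Y_{7,-6}(Ω₂) = -0.195941+0.102465i ; Δ = -0.029827+0.093833i
  [-5]  conj(Y_{7,-5})(Ω₁) = -0.080003+0.191247i ; Y_{7,-5}(Ω₂) = +0.034426-0.280607i ; Δ = +0.050911+0.029033i
  [-4]  conj(Y_{7,-4})(Ω₁) = -0.000670+0.238812i ; Y_{7,-4}(Ω₂) = -0.184487-0.163769i ; Δ = +0.039234-0.043948i
  [-3]  conj(Y_{7,-3})(Ω₁) = -0.115704-0.281005i ; Y_{7,-3}(Ω₂) = +0.212294-0.052158i ; Δ = -0.039220-0.053621i
  [-2]  conj(Y_{7,-2})(Ω₁) = -0.084616-0.084854i ; Y_{7,-2}(Ω₂) = +0.090385-0.237968i ; Δ = -0.027841+0.012467i
  [-1]  conj(Y_{7,-1})(Ω₁) = +0.294427+0.122198i ; Y_{7,-1}(Ω₂) = +0.109637+0.158921i ; Δ = +0.012860+0.060188i
  [+0]  conj(Y_{7,0})(Ω₁) = +0.083250-0.000000i ; Y_{7,0}(Ω₂) = +0.256405+0.000000i ; Δ = +0.021346+0.000000i
  [+1]  conj(Y_{7,1})(Ω₁) = -0.294427+0.122198i ; Y_{7,1}(Ω₂) = -0.109637+0.158921i ; Δ = +0.012860-0.060188i
  [+2]  conj(Y_{7,2})(Ω₁) = -0.084616+0.084854i ; Y_{7,2}(Ω₂) = +0.090385+0.237968i ; Δ = -0.027841-0.012467i
  [+3]  conj(Y_{7,3})(Ω₁) = +0.115704-0.281005i ; Y_{7,3}(Ω₂) = -0.212294-0.052158i ; Δ = -0.039220+0.053621i
  [+4]  conj(Y_{7,4})(Ω₁) = -0.000670-0.238812i ; Y_{7,4}(Ω₂) = -0.184487+0.163769i ; Δ = +0.039234+0.043948i
  [+5]  conj(Y_{7,5})(Ω₁) = +0.080003+0.191247i ; Y_{7,5}(Ω₂) = -0.034426-0.280607i ; Δ = +0.050911-0.029033i
  [+6]  conj(Y_{7,6})(Ω₁) = +0.316187+0.313538i ; Y_{7,6}(Ω₂) = -0.195941-0.102465i ; Δ = -0.029827-0.093833i
  [+7]  conj(Y_{7,7})(Ω₁) = +0.272658+0.111375i ; Y_{7,7}(Ω₂) = +0.419085-0.220884i ; Δ = +0.138868-0.013551i
Total Σ_m = +0.311316+0.000000i. Multiply by 0.837758: +0.260807+0.000000i. P_7(cos γ) = 0.260807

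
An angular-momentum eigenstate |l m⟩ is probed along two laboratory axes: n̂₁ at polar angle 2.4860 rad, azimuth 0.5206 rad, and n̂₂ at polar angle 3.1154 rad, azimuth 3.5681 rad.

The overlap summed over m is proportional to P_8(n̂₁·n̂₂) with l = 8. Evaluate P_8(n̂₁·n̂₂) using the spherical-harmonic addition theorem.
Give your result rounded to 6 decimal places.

Expand P_8 via completeness: Σ_{m} conj(Y_{8,m}) at Ω₁ times Y_{8,m} at Ω₂ —
  m=-8: -0.00512 - 0.00840j × -0.00000 + 0.00000j = 0.00000 + 0.00000j  (running Σ = 0.00000 + 0.00000j)
  m=-7: 0.04482 + 0.02464j × -0.00000 - 0.00000j = -0.00000 - 0.00000j  (running Σ = -0.00000 - 0.00000j)
  m=-6: -0.16277 + 0.00293j × -0.00000 - 0.00000j = 0.00000 + 0.00000j  (running Σ = 0.00000 + 0.00000j)
  m=-5: 0.29936 - 0.17888j × -0.00000 - 0.00000j = -0.00000 - 0.00000j  (running Σ = -0.00000 - 0.00000j)
  m=-4: -0.23623 + 0.42073j × -0.00000 - 0.00001j = 0.00000 + 0.00000j  (running Σ = 0.00000 + 0.00000j)
  m=-3: -0.00291 - 0.32331j × 0.00007 - 0.00024j = -0.00008 - 0.00002j  (running Σ = -0.00007 - 0.00002j)
  m=-2: -0.07556 - 0.12908j × 0.00464 - 0.00531j = -0.00104 - 0.00020j  (running Σ = -0.00111 - 0.00022j)
  m=-1: 0.35302 + 0.20241j × 0.11695 - 0.05314j = 0.05204 + 0.00491j  (running Σ = 0.05093 + 0.00469j)
  m=0: 0.02276 + 0.00000j × 1.14879 + 0.00000j = 0.02614 + 0.00000j  (running Σ = 0.07708 + 0.00469j)
  m=1: -0.35302 + 0.20241j × -0.11695 - 0.05314j = 0.05204 - 0.00491j  (running Σ = 0.12912 - 0.00022j)
  m=2: -0.07556 + 0.12908j × 0.00464 + 0.00531j = -0.00104 + 0.00020j  (running Σ = 0.12808 - 0.00002j)
  m=3: 0.00291 - 0.32331j × -0.00007 - 0.00024j = -0.00008 + 0.00002j  (running Σ = 0.12801 + 0.00000j)
  m=4: -0.23623 - 0.42073j × -0.00000 + 0.00001j = 0.00000 - 0.00000j  (running Σ = 0.12801 - 0.00000j)
  m=5: -0.29936 - 0.17888j × 0.00000 - 0.00000j = -0.00000 + 0.00000j  (running Σ = 0.12801 + 0.00000j)
  m=6: -0.16277 - 0.00293j × -0.00000 + 0.00000j = 0.00000 - 0.00000j  (running Σ = 0.12801 - 0.00000j)
  m=7: -0.04482 + 0.02464j × 0.00000 - 0.00000j = -0.00000 + 0.00000j  (running Σ = 0.12801 + 0.00000j)
  m=8: -0.00512 + 0.00840j × -0.00000 - 0.00000j = 0.00000 - 0.00000j  (running Σ = 0.12801 - 0.00000j)
Σ over m = 0.12801 - 0.00000j; ×(4π/17) → 0.09462 - 0.00000j. Real part: 0.094624

0.094624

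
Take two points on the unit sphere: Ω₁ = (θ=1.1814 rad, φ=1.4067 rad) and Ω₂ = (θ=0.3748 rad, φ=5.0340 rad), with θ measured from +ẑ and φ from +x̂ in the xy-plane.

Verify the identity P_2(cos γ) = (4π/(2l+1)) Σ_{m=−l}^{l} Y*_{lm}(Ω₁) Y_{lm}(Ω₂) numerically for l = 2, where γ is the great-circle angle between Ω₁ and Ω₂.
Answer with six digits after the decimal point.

-0.495664

Expand P_2 via completeness: Σ_{m} conj(Y_{2,m}) at Ω₁ times Y_{2,m} at Ω₂ —
  m=-2: -0.31296 + 0.10656j × -0.04142 + 0.03105j = 0.00966 - 0.01413j  (running Σ = 0.00966 - 0.01413j)
  m=-1: 0.04432 + 0.26768j × 0.08319 + 0.24969j = -0.06315 + 0.03334j  (running Σ = -0.05350 + 0.01920j)
  m=0: -0.17903 + 0.00000j × 0.50398 + 0.00000j = -0.09023 + 0.00000j  (running Σ = -0.14372 + 0.01920j)
  m=1: -0.04432 + 0.26768j × -0.08319 + 0.24969j = -0.06315 - 0.03334j  (running Σ = -0.20687 - 0.01413j)
  m=2: -0.31296 - 0.10656j × -0.04142 - 0.03105j = 0.00966 + 0.01413j  (running Σ = -0.19722 + 0.00000j)
Accumulated sum -0.19722 + 0.00000j; after 4π/(2l+1) scaling, -0.49566 + 0.00000j ⇒ P_2 = -0.495664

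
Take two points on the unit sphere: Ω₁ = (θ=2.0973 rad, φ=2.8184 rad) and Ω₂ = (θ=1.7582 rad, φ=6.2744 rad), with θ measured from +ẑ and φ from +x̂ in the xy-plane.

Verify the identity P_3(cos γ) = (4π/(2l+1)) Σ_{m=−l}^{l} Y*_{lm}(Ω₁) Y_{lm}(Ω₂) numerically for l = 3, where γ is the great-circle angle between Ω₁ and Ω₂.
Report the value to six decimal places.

0.160619

Addition theorem: P_3(cos γ) = (4π/7) Σ_m Y*_{lm}(Ω₁) Y_{lm}(Ω₂), m = −3…3:
  m=-3: Y*=(-0.152516, 0.222350)  Y=(0.395553, 0.010428)  product (-0.062647, 0.086361)
  m=-2: Y*=(-0.306436, 0.231211)  Y=(-0.183767, -0.003229)  product (0.057060, -0.041499)
  m=-1: Y*=(-0.069575, 0.023303)  Y=(-0.262404, -0.002305)  product (0.018310, -0.005954)
  m=+0: Y*=(0.325808, -0.000000)  Y=(0.196511, 0.000000)  product (0.064025, 0.000000)
  m=+1: Y*=(0.069575, 0.023303)  Y=(0.262404, -0.002305)  product (0.018310, 0.005954)
  m=+2: Y*=(-0.306436, -0.231211)  Y=(-0.183767, 0.003229)  product (0.057060, 0.041499)
  m=+3: Y*=(0.152516, 0.222350)  Y=(-0.395553, 0.010428)  product (-0.062647, -0.086361)
Σ over m = (0.089472, 0.000000); ×(4π/7) → (0.160619, 0.000000). Real part: 0.160619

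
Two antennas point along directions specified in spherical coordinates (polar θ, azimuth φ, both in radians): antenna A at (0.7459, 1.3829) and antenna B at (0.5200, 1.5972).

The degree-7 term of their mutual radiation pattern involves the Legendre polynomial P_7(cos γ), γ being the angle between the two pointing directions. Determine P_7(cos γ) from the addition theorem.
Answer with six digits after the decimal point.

0.261729

Expand P_7 via completeness: Σ_{m} conj(Y_{7,m}) at Ω₁ times Y_{7,m} at Ω₂ —
  [-7]  conj(Y_{7,-7})(Ω₁) = -0.032071-0.008378i ; Y_{7,-7}(Ω₂) = +0.000687+0.003675i ; Δ = +0.000009-0.000124i
  [-6]  conj(Y_{7,-6})(Ω₁) = -0.057590+0.121251i ; Y_{7,-6}(Ω₂) = -0.024129+0.003855i ; Δ = +0.000922-0.003148i
  [-5]  conj(Y_{7,-5})(Ω₁) = +0.256362+0.187434i ; Y_{7,-5}(Ω₂) = -0.012859-0.096840i ; Δ = +0.014854-0.027236i
  [-4]  conj(Y_{7,-4})(Ω₁) = +0.335179-0.313246i ; Y_{7,-4}(Ω₂) = +0.262131-0.027788i ; Δ = +0.079156-0.091425i
  [-3]  conj(Y_{7,-3})(Ω₁) = -0.166474-0.263367i ; Y_{7,-3}(Ω₂) = +0.036944+0.465419i ; Δ = +0.116426-0.087210i
  [-2]  conj(Y_{7,-2})(Ω₁) = +0.134167-0.052934i ; Y_{7,-2}(Ω₂) = -0.444015+0.023469i ; Δ = -0.058330+0.026652i
  [-1]  conj(Y_{7,-1})(Ω₁) = -0.071874-0.378006i ; Y_{7,-1}(Ω₂) = +0.000701+0.026537i ; Δ = +0.009981-0.002172i
  [+0]  conj(Y_{7,0})(Ω₁) = +0.030334-0.000000i ; Y_{7,0}(Ω₂) = -0.449014+0.000000i ; Δ = -0.013620+0.000000i
  [+1]  conj(Y_{7,1})(Ω₁) = +0.071874-0.378006i ; Y_{7,1}(Ω₂) = -0.000701+0.026537i ; Δ = +0.009981+0.002172i
  [+2]  conj(Y_{7,2})(Ω₁) = +0.134167+0.052934i ; Y_{7,2}(Ω₂) = -0.444015-0.023469i ; Δ = -0.058330-0.026652i
  [+3]  conj(Y_{7,3})(Ω₁) = +0.166474-0.263367i ; Y_{7,3}(Ω₂) = -0.036944+0.465419i ; Δ = +0.116426+0.087210i
  [+4]  conj(Y_{7,4})(Ω₁) = +0.335179+0.313246i ; Y_{7,4}(Ω₂) = +0.262131+0.027788i ; Δ = +0.079156+0.091425i
  [+5]  conj(Y_{7,5})(Ω₁) = -0.256362+0.187434i ; Y_{7,5}(Ω₂) = +0.012859-0.096840i ; Δ = +0.014854+0.027236i
  [+6]  conj(Y_{7,6})(Ω₁) = -0.057590-0.121251i ; Y_{7,6}(Ω₂) = -0.024129-0.003855i ; Δ = +0.000922+0.003148i
  [+7]  conj(Y_{7,7})(Ω₁) = +0.032071-0.008378i ; Y_{7,7}(Ω₂) = -0.000687+0.003675i ; Δ = +0.000009+0.000124i
Accumulated sum +0.312416+0.000000i; after 4π/(2l+1) scaling, +0.261729+0.000000i ⇒ P_7 = 0.261729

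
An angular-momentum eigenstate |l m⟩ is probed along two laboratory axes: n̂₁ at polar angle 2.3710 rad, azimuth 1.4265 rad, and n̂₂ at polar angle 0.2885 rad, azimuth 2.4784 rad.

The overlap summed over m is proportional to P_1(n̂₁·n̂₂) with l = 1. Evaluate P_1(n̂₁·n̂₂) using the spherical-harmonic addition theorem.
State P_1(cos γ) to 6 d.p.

Addition theorem: P_1(cos γ) = (4π/3) Σ_m Y*_{lm}(Ω₁) Y_{lm}(Ω₂), m = −1…1:
  m=-1: +0.034606+0.238157i × -0.077462-0.060516i = +0.011732-0.020542i  (running Σ = +0.011732-0.020542i)
  m=0: -0.350571-0.000000i × +0.468409+0.000000i = -0.164211-0.000000i  (running Σ = -0.152479-0.020542i)
  m=1: -0.034606+0.238157i × +0.077462-0.060516i = +0.011732+0.020542i  (running Σ = -0.140748+0.000000i)
Σ over m = -0.140748+0.000000i; ×(4π/3) → -0.589562+0.000000i. Real part: -0.589562

-0.589562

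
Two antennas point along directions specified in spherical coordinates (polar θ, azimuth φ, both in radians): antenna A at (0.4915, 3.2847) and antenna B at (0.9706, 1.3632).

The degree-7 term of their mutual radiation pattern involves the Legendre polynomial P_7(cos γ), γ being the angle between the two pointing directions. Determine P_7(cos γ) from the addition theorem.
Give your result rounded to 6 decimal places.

Addition theorem: P_7(cos γ) = (4π/15) Σ_m Y*_{lm}(Ω₁) Y_{lm}(Ω₂), m = −7…7:
  [-7]  conj(Y_{7,-7})(Ω₁) = -0.001405-0.002197i ; Y_{7,-7}(Ω₂) = -0.129419+0.015293i ; Δ = +0.000215+0.000263i
  [-6]  conj(Y_{7,-6})(Ω₁) = +0.011911+0.013797i ; Y_{7,-6}(Ω₂) = -0.106633-0.316240i ; Δ = +0.003093-0.005238i
  [-5]  conj(Y_{7,-5})(Ω₁) = -0.059035-0.051313i ; Y_{7,-5}(Ω₂) = +0.380664-0.224479i ; Δ = -0.033991-0.006281i
  [-4]  conj(Y_{7,-4})(Ω₁) = +0.191685+0.123522i ; Y_{7,-4}(Ω₂) = +0.148738+0.162761i ; Δ = +0.008406+0.049571i
  [-3]  conj(Y_{7,-3})(Ω₁) = -0.402803-0.184403i ; Y_{7,-3}(Ω₂) = +0.127005-0.176856i ; Δ = -0.083771+0.047818i
  [-2]  conj(Y_{7,-2})(Ω₁) = +0.468426+0.137856i ; Y_{7,-2}(Ω₂) = +0.304969+0.134436i ; Δ = +0.124323+0.105015i
  [-1]  conj(Y_{7,-1})(Ω₁) = -0.069512-0.010016i ; Y_{7,-1}(Ω₂) = +0.017591-0.083516i ; Δ = -0.002059+0.005629i
  [+0]  conj(Y_{7,0})(Ω₁) = -0.444429-0.000000i ; Y_{7,0}(Ω₂) = +0.342891+0.000000i ; Δ = -0.152391-0.000000i
  [+1]  conj(Y_{7,1})(Ω₁) = +0.069512-0.010016i ; Y_{7,1}(Ω₂) = -0.017591-0.083516i ; Δ = -0.002059-0.005629i
  [+2]  conj(Y_{7,2})(Ω₁) = +0.468426-0.137856i ; Y_{7,2}(Ω₂) = +0.304969-0.134436i ; Δ = +0.124323-0.105015i
  [+3]  conj(Y_{7,3})(Ω₁) = +0.402803-0.184403i ; Y_{7,3}(Ω₂) = -0.127005-0.176856i ; Δ = -0.083771-0.047818i
  [+4]  conj(Y_{7,4})(Ω₁) = +0.191685-0.123522i ; Y_{7,4}(Ω₂) = +0.148738-0.162761i ; Δ = +0.008406-0.049571i
  [+5]  conj(Y_{7,5})(Ω₁) = +0.059035-0.051313i ; Y_{7,5}(Ω₂) = -0.380664-0.224479i ; Δ = -0.033991+0.006281i
  [+6]  conj(Y_{7,6})(Ω₁) = +0.011911-0.013797i ; Y_{7,6}(Ω₂) = -0.106633+0.316240i ; Δ = +0.003093+0.005238i
  [+7]  conj(Y_{7,7})(Ω₁) = +0.001405-0.002197i ; Y_{7,7}(Ω₂) = +0.129419+0.015293i ; Δ = +0.000215-0.000263i
Σ over m = -0.119958-0.000000i; ×(4π/15) → -0.100496-0.000000i. Real part: -0.100496

-0.100496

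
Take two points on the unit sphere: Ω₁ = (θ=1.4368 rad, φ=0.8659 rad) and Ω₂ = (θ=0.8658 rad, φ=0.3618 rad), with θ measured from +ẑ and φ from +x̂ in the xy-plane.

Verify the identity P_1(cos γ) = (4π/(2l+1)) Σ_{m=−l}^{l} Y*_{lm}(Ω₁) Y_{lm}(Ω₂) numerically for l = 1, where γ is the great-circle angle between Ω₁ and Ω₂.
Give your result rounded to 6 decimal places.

0.747473

Expand P_1 via completeness: Σ_{m} conj(Y_{1,m}) at Ω₁ times Y_{1,m} at Ω₂ —
  m=-1: Y*=+0.221858+0.260797i  Y=+0.246098-0.093138i  product +0.078889+0.043518i
  m=+0: Y*=+0.065275-0.000000i  Y=+0.316630+0.000000i  product +0.020668+0.000000i
  m=+1: Y*=-0.221858+0.260797i  Y=-0.246098-0.093138i  product +0.078889-0.043518i
Total Σ_m = +0.178446+0.000000i. Multiply by 4.188790: +0.747473+0.000000i. P_1(cos γ) = 0.747473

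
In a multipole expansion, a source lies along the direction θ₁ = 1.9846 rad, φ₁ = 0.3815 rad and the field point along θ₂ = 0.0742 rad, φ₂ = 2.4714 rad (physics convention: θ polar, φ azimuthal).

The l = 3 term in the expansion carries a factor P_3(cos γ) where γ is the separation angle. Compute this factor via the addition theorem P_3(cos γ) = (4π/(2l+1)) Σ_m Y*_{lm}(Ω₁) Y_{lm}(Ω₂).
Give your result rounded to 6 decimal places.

Expand P_3 via completeness: Σ_{m} conj(Y_{3,m}) at Ω₁ times Y_{3,m} at Ω₂ —
  term(m=-3) = (0.000054, 0.000001)   from Y*(Ω₁)=(0.132422, 0.291585), Y(Ω₂)=(0.000072, -0.000154)
  term(m=-2) = (0.000980, -0.001662)   from Y*(Ω₁)=(-0.248989, -0.238078), Y(Ω₂)=(0.001279, 0.005453)
  term(m=-1) = (0.002677, 0.004685)   from Y*(Ω₁)=(-0.052619, -0.021108), Y(Ω₂)=(-0.074588, -0.059116)
  term(m=+0) = (0.241403, 0.000000)   from Y*(Ω₁)=(0.328854, -0.000000), Y(Ω₂)=(0.734073, 0.000000)
  term(m=+1) = (0.002677, -0.004685)   from Y*(Ω₁)=(0.052619, -0.021108), Y(Ω₂)=(0.074588, -0.059116)
  term(m=+2) = (0.000980, 0.001662)   from Y*(Ω₁)=(-0.248989, 0.238078), Y(Ω₂)=(0.001279, -0.005453)
  term(m=+3) = (0.000054, -0.000001)   from Y*(Ω₁)=(-0.132422, 0.291585), Y(Ω₂)=(-0.000072, -0.000154)
Total Σ_m = (0.248825, 0.000000). Multiply by 1.795196: (0.446690, 0.000000). P_3(cos γ) = 0.446690

0.446690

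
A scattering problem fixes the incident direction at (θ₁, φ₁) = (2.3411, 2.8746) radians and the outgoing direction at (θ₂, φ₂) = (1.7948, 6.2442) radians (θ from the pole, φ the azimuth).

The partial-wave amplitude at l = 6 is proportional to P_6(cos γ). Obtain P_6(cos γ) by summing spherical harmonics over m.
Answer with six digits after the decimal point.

Expand P_6 via completeness: Σ_{m} conj(Y_{6,m}) at Ω₁ times Y_{6,m} at Ω₂ —
  m=-6: -0.002057-0.065988i × +0.403740+0.096201i = +0.005518-0.026840i  (running Σ = +0.005518-0.026840i)
  m=-5: +0.051847-0.215757i × -0.321355-0.063446i = -0.030350+0.066045i  (running Σ = -0.024833+0.039205i)
  m=-4: +0.197706-0.359480i × -0.145636-0.022897i = -0.037024+0.047826i  (running Σ = -0.061857+0.087032i)
  m=-3: +0.272401-0.281024i × +0.327310+0.038456i = +0.099967-0.081507i  (running Σ = +0.038110+0.005525i)
  m=-2: +0.004496-0.002658i × +0.059316+0.004634i = +0.000279-0.000137i  (running Σ = +0.038389+0.005388i)
  m=-1: -0.355047+0.097114i × -0.320979-0.012520i = +0.115178-0.026726i  (running Σ = +0.153568-0.021338i)
  m=0: -0.115313-0.000000i × -0.035478+0.000000i = +0.004091+0.000000i  (running Σ = +0.157659-0.021338i)
  m=1: +0.355047+0.097114i × +0.320979-0.012520i = +0.115178+0.026726i  (running Σ = +0.272837+0.005388i)
  m=2: +0.004496+0.002658i × +0.059316-0.004634i = +0.000279+0.000137i  (running Σ = +0.273116+0.005525i)
  m=3: -0.272401-0.281024i × -0.327310+0.038456i = +0.099967+0.081507i  (running Σ = +0.373083+0.087032i)
  m=4: +0.197706+0.359480i × -0.145636+0.022897i = -0.037024-0.047826i  (running Σ = +0.336059+0.039205i)
  m=5: -0.051847-0.215757i × +0.321355-0.063446i = -0.030350-0.066045i  (running Σ = +0.305709-0.026840i)
  m=6: -0.002057+0.065988i × +0.403740-0.096201i = +0.005518+0.026840i  (running Σ = +0.311226-0.000000i)
Σ over m = +0.311226-0.000000i; ×(4π/13) → +0.300845-0.000000i. Real part: 0.300845

0.300845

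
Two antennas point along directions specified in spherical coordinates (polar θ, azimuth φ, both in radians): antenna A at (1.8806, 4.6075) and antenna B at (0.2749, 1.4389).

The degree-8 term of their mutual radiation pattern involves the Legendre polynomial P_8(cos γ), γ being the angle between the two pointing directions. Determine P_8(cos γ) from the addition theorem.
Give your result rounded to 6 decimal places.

0.078758

Term-by-term m-sum for l=8 (normalisation 4π/17 = 0.739198):
  term(m=-8) = +0.000005+0.000001i   from Y*(Ω₁)=+0.233108-0.259598i, Y(Ω₂)=+0.000007+0.000013i
  term(m=-7) = +0.000095+0.000018i   from Y*(Ω₁)=-0.299324-0.331643i, Y(Ω₂)=-0.000172+0.000130i
  term(m=-6) = +0.000212+0.000035i   from Y*(Ω₁)=-0.089520+0.065179i, Y(Ω₂)=-0.001365-0.001381i
  term(m=-5) = -0.003884-0.000528i   from Y*(Ω₁)=-0.156195-0.270010i, Y(Ω₂)=+0.007700-0.009932i
  term(m=-4) = -0.014206-0.001541i   from Y*(Ω₁)=-0.217350+0.096947i, Y(Ω₂)=+0.051879+0.030229i
  term(m=-3) = +0.043928+0.003567i   from Y*(Ω₁)=-0.065525-0.201317i, Y(Ω₂)=-0.080239+0.192087i
  term(m=-2) = +0.134927+0.007295i   from Y*(Ω₁)=-0.270896+0.057677i, Y(Ω₂)=-0.470991-0.127209i
  term(m=-1) = -0.101931-0.002754i   from Y*(Ω₁)=-0.017085-0.162290i, Y(Ω₂)=+0.082177-0.619428i
  term(m=+0) = -0.011744-0.000000i   from Y*(Ω₁)=-0.285407-0.000000i, Y(Ω₂)=+0.041150+0.000000i
  term(m=+1) = -0.101931+0.002754i   from Y*(Ω₁)=+0.017085-0.162290i, Y(Ω₂)=-0.082177-0.619428i
  term(m=+2) = +0.134927-0.007295i   from Y*(Ω₁)=-0.270896-0.057677i, Y(Ω₂)=-0.470991+0.127209i
  term(m=+3) = +0.043928-0.003567i   from Y*(Ω₁)=+0.065525-0.201317i, Y(Ω₂)=+0.080239+0.192087i
  term(m=+4) = -0.014206+0.001541i   from Y*(Ω₁)=-0.217350-0.096947i, Y(Ω₂)=+0.051879-0.030229i
  term(m=+5) = -0.003884+0.000528i   from Y*(Ω₁)=+0.156195-0.270010i, Y(Ω₂)=-0.007700-0.009932i
  term(m=+6) = +0.000212-0.000035i   from Y*(Ω₁)=-0.089520-0.065179i, Y(Ω₂)=-0.001365+0.001381i
  term(m=+7) = +0.000095-0.000018i   from Y*(Ω₁)=+0.299324-0.331643i, Y(Ω₂)=+0.000172+0.000130i
  term(m=+8) = +0.000005-0.000001i   from Y*(Ω₁)=+0.233108+0.259598i, Y(Ω₂)=+0.000007-0.000013i
Total Σ_m = +0.106546-0.000000i. Multiply by 0.739198: +0.078758-0.000000i. P_8(cos γ) = 0.078758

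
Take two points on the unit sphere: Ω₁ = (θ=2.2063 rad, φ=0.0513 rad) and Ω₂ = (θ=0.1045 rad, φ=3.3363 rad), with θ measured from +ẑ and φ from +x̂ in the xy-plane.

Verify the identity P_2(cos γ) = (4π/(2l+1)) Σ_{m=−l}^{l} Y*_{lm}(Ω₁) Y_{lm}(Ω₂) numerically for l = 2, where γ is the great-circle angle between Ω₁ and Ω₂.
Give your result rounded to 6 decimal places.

Expand P_2 via completeness: Σ_{m} conj(Y_{2,m}) at Ω₁ times Y_{2,m} at Ω₂ —
  m=-2: +0.248858+0.025623i × +0.003888-0.001596i = +0.001008-0.000297i  (running Σ = +0.001008-0.000297i)
  m=-1: -0.368560-0.018924i × -0.078630+0.015506i = +0.029274-0.004227i  (running Σ = +0.030282-0.004525i)
  m=0: +0.017984-0.000000i × +0.620488+0.000000i = +0.011159+0.000000i  (running Σ = +0.041441-0.004525i)
  m=1: +0.368560-0.018924i × +0.078630+0.015506i = +0.029274+0.004227i  (running Σ = +0.070715-0.000297i)
  m=2: +0.248858-0.025623i × +0.003888+0.001596i = +0.001008+0.000297i  (running Σ = +0.071723+0.000000i)
Σ over m = +0.071723+0.000000i; ×(4π/5) → +0.180260+0.000000i. Real part: 0.180260

0.180260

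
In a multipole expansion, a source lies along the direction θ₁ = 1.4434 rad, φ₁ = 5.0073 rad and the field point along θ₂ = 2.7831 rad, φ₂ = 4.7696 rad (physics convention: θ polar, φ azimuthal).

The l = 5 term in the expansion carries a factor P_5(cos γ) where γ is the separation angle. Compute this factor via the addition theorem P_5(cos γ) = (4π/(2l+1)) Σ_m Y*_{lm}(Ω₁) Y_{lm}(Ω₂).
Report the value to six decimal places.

0.322870

Expand P_5 via completeness: Σ_{m} conj(Y_{5,m}) at Ω₁ times Y_{5,m} at Ω₂ —
  [-5]  conj(Y_{5,-5})(Ω₁) = 0.44357 - 0.04282j ; Y_{5,-5}(Ω₂) = 0.00070 + 0.00237j ; Δ = 0.00041 + 0.00102j
  [-4]  conj(Y_{5,-4})(Ω₁) = 0.06882 + 0.16687j ; Y_{5,-4}(Ω₂) = -0.02029 + 0.00473j ; Δ = -0.00218 - 0.00306j
  [-3]  conj(Y_{5,-3})(Ω₁) = 0.22327 - 0.18280j ; Y_{5,-3}(Ω₂) = -0.01759 - 0.10147j ; Δ = -0.02248 - 0.01944j
  [-2]  conj(Y_{5,-2})(Ω₁) = 0.16753 + 0.11213j ; Y_{5,-2}(Ω₂) = 0.31651 - 0.03637j ; Δ = 0.05710 + 0.02939j
  [-1]  conj(Y_{5,-1})(Ω₁) = 0.07197 - 0.23694j ; Y_{5,-1}(Ω₂) = 0.03130 + 0.54652j ; Δ = 0.13174 + 0.03192j
  [+0]  conj(Y_{5,0})(Ω₁) = 0.20634 + 0.00000j ; Y_{5,0}(Ω₂) = -0.22570 + 0.00000j ; Δ = -0.04657 + 0.00000j
  [+1]  conj(Y_{5,1})(Ω₁) = -0.07197 - 0.23694j ; Y_{5,1}(Ω₂) = -0.03130 + 0.54652j ; Δ = 0.13174 - 0.03192j
  [+2]  conj(Y_{5,2})(Ω₁) = 0.16753 - 0.11213j ; Y_{5,2}(Ω₂) = 0.31651 + 0.03637j ; Δ = 0.05710 - 0.02939j
  [+3]  conj(Y_{5,3})(Ω₁) = -0.22327 - 0.18280j ; Y_{5,3}(Ω₂) = 0.01759 - 0.10147j ; Δ = -0.02248 + 0.01944j
  [+4]  conj(Y_{5,4})(Ω₁) = 0.06882 - 0.16687j ; Y_{5,4}(Ω₂) = -0.02029 - 0.00473j ; Δ = -0.00218 + 0.00306j
  [+5]  conj(Y_{5,5})(Ω₁) = -0.44357 - 0.04282j ; Y_{5,5}(Ω₂) = -0.00070 + 0.00237j ; Δ = 0.00041 - 0.00102j
Σ over m = 0.28262 + 0.00000j; ×(4π/11) → 0.32287 + 0.00000j. Real part: 0.322870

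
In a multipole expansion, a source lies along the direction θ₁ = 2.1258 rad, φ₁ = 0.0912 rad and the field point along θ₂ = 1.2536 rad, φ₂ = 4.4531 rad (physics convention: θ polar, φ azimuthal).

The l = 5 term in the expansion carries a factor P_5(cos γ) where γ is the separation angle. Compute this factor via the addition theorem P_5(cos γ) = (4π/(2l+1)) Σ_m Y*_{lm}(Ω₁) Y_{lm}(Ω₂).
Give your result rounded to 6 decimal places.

Summing Y*_{l m}(θ₁,φ₁)·Y_{l m}(θ₂,φ₂) over m ∈ [−5, 5]; prefactor 4π/(2·5+1) = 1.142397:
  term(m=-5) = (-0.072743, -0.013361)   from Y*(Ω₁)=(0.184785, 0.090633), Y(Ω₂)=(-0.345912, 0.097356)
  term(m=-4) = (-0.025296, -0.148396)   from Y*(Ω₁)=(-0.376976, -0.143965), Y(Ω₂)=(0.189759, 0.321180)
  term(m=-3) = (-0.010205, 0.005834)   from Y*(Ω₁)=(0.306522, 0.086022), Y(Ω₂)=(-0.025912, 0.026305)
  term(m=-2) = (0.027817, 0.023476)   from Y*(Ω₁)=(0.105930, 0.019539), Y(Ω₂)=(0.293487, 0.167486)
  term(m=-1) = (-0.005888, 0.016106)   from Y*(Ω₁)=(-0.343798, -0.031442), Y(Ω₂)=(0.012735, -0.048011)
  term(m=+0) = (-0.008303, -0.000000)   from Y*(Ω₁)=(-0.025905, -0.000000), Y(Ω₂)=(0.320502, 0.000000)
  term(m=+1) = (-0.005888, -0.016106)   from Y*(Ω₁)=(0.343798, -0.031442), Y(Ω₂)=(-0.012735, -0.048011)
  term(m=+2) = (0.027817, -0.023476)   from Y*(Ω₁)=(0.105930, -0.019539), Y(Ω₂)=(0.293487, -0.167486)
  term(m=+3) = (-0.010205, -0.005834)   from Y*(Ω₁)=(-0.306522, 0.086022), Y(Ω₂)=(0.025912, 0.026305)
  term(m=+4) = (-0.025296, 0.148396)   from Y*(Ω₁)=(-0.376976, 0.143965), Y(Ω₂)=(0.189759, -0.321180)
  term(m=+5) = (-0.072743, 0.013361)   from Y*(Ω₁)=(-0.184785, 0.090633), Y(Ω₂)=(0.345912, 0.097356)
Σ over m = (-0.180934, -0.000000); ×(4π/11) → (-0.206699, -0.000000). Real part: -0.206699

-0.206699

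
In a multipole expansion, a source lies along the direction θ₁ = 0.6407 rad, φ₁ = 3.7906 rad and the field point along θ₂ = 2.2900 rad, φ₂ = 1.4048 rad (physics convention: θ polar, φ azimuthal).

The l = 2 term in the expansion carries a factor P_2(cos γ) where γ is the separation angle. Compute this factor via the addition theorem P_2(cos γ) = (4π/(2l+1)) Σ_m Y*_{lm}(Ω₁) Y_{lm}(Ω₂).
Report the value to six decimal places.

Summing Y*_{l m}(θ₁,φ₁)·Y_{l m}(θ₂,φ₂) over m ∈ [−2, 2]; prefactor 4π/(2·2+1) = 2.513274:
  term(m=-2) = 0.00179 - 0.03012j   from Y*(Ω₁)=0.03718 + 0.13292j, Y(Ω₂)=-0.20669 - 0.07126j
  term(m=-1) = 0.10316 - 0.09722j   from Y*(Ω₁)=-0.29494 - 0.22375j, Y(Ω₂)=-0.06327 + 0.37763j
  term(m=+0) = 0.02788 + 0.00000j   from Y*(Ω₁)=0.29270 + 0.00000j, Y(Ω₂)=0.09525 + 0.00000j
  term(m=+1) = 0.10316 + 0.09722j   from Y*(Ω₁)=0.29494 - 0.22375j, Y(Ω₂)=0.06327 + 0.37763j
  term(m=+2) = 0.00179 + 0.03012j   from Y*(Ω₁)=0.03718 - 0.13292j, Y(Ω₂)=-0.20669 + 0.07126j
Accumulated sum 0.23776 + 0.00000j; after 4π/(2l+1) scaling, 0.59757 + 0.00000j ⇒ P_2 = 0.597566

0.597566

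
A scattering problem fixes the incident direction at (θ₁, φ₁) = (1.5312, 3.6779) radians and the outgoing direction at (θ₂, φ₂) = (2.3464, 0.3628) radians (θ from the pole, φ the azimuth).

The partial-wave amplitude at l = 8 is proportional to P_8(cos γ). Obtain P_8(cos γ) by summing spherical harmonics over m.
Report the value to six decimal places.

Term-by-term m-sum for l=8 (normalisation 4π/17 = 0.739198):
  term(m=-8) = (0.003240, 0.017535)   from Y*(Ω₁)=(-0.209760, -0.467285), Y(Ω₂)=(-0.033822, -0.008248)
  term(m=-7) = (0.003866, 0.010388)   from Y*(Ω₁)=(0.066410, 0.046669), Y(Ω₂)=(0.112548, 0.077328)
  term(m=-6) = (-0.058573, -0.100025)   from Y*(Ω₁)=(0.364780, 0.027869), Y(Ω₂)=(-0.180467, -0.260419)
  term(m=-5) = (-0.028384, -0.033476)   from Y*(Ω₁)=(-0.085514, 0.042374), Y(Ω₂)=(0.110745, 0.446347)
  term(m=-4) = (0.084713, 0.070492)   from Y*(Ω₁)=(-0.175802, 0.271617), Y(Ω₂)=(0.040640, -0.338187)
  term(m=-3) = (-0.007365, -0.004222)   from Y*(Ω₁)=(0.003891, -0.102011), Y(Ω₂)=(0.038578, -0.073669)
  term(m=-2) = (0.110606, 0.040000)   from Y*(Ω₁)=(-0.145978, -0.268369), Y(Ω₂)=(-0.288015, 0.255476)
  term(m=-1) = (0.010307, 0.001807)   from Y*(Ω₁)=(0.090182, 0.053606), Y(Ω₂)=(0.093251, -0.035398)
  term(m=+0) = (0.107056, 0.000000)   from Y*(Ω₁)=(0.300250, -0.000000), Y(Ω₂)=(0.356556, 0.000000)
  term(m=+1) = (0.010307, -0.001807)   from Y*(Ω₁)=(-0.090182, 0.053606), Y(Ω₂)=(-0.093251, -0.035398)
  term(m=+2) = (0.110606, -0.040000)   from Y*(Ω₁)=(-0.145978, 0.268369), Y(Ω₂)=(-0.288015, -0.255476)
  term(m=+3) = (-0.007365, 0.004222)   from Y*(Ω₁)=(-0.003891, -0.102011), Y(Ω₂)=(-0.038578, -0.073669)
  term(m=+4) = (0.084713, -0.070492)   from Y*(Ω₁)=(-0.175802, -0.271617), Y(Ω₂)=(0.040640, 0.338187)
  term(m=+5) = (-0.028384, 0.033476)   from Y*(Ω₁)=(0.085514, 0.042374), Y(Ω₂)=(-0.110745, 0.446347)
  term(m=+6) = (-0.058573, 0.100025)   from Y*(Ω₁)=(0.364780, -0.027869), Y(Ω₂)=(-0.180467, 0.260419)
  term(m=+7) = (0.003866, -0.010388)   from Y*(Ω₁)=(-0.066410, 0.046669), Y(Ω₂)=(-0.112548, 0.077328)
  term(m=+8) = (0.003240, -0.017535)   from Y*(Ω₁)=(-0.209760, 0.467285), Y(Ω₂)=(-0.033822, 0.008248)
Total Σ_m = (0.343876, 0.000000). Multiply by 0.739198: (0.254192, 0.000000). P_8(cos γ) = 0.254192

0.254192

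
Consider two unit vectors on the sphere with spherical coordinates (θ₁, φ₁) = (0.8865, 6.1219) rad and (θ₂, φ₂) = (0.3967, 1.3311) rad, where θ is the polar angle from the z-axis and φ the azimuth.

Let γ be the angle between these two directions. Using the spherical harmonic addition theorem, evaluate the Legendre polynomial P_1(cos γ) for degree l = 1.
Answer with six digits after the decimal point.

Addition theorem: P_1(cos γ) = (4π/3) Σ_m Y*_{lm}(Ω₁) Y_{lm}(Ω₂), m = −1…1:
  m=-1: Y*=0.26424 - 0.04299j  Y=0.03169 - 0.12967j  product 0.00280 - 0.03563j
  m=+0: Y*=0.30886 + 0.00000j  Y=0.45066 + 0.00000j  product 0.13919 + 0.00000j
  m=+1: Y*=-0.26424 - 0.04299j  Y=-0.03169 - 0.12967j  product 0.00280 + 0.03563j
Total Σ_m = 0.14479 + 0.00000j. Multiply by 4.188790: 0.60649 + 0.00000j. P_1(cos γ) = 0.606489

0.606489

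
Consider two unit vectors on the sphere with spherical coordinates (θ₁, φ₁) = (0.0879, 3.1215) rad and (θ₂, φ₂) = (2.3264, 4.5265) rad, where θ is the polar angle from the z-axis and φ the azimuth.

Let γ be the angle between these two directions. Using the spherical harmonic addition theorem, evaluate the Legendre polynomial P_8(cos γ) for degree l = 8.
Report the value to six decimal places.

Expand P_8 via completeness: Σ_{m} conj(Y_{8,m}) at Ω₁ times Y_{8,m} at Ω₂ —
  [-8]  conj(Y_{8,-8})(Ω₁) = +0.000000-0.000000i ; Y_{8,-8}(Ω₂) = +0.003394+0.040459i ; Δ = +0.000000+0.000000i
  [-7]  conj(Y_{8,-7})(Ω₁) = -0.000000+0.000000i ; Y_{8,-7}(Ω₂) = -0.147479+0.040748i ; Δ = +0.000000-0.000000i
  [-6]  conj(Y_{8,-6})(Ω₁) = +0.000002-0.000000i ; Y_{8,-6}(Ω₂) = -0.149030-0.304261i ; Δ = -0.000000-0.000001i
  [-5]  conj(Y_{8,-5})(Ω₁) = -0.000050+0.000005i ; Y_{8,-5}(Ω₂) = +0.369963-0.276232i ; Δ = -0.000017+0.000016i
  [-4]  conj(Y_{8,-4})(Ω₁) = +0.000785-0.000063i ; Y_{8,-4}(Ω₂) = +0.219887+0.202215i ; Δ = +0.000185+0.000145i
  [-3]  conj(Y_{8,-3})(Ω₁) = -0.009167+0.000553i ; Y_{8,-3}(Ω₂) = +0.073644-0.118074i ; Δ = -0.000610+0.001123i
  [-2]  conj(Y_{8,-2})(Ω₁) = +0.076152-0.003062i ; Y_{8,-2}(Ω₂) = +0.355583+0.138645i ; Δ = +0.027503+0.009469i
  [-1]  conj(Y_{8,-1})(Ω₁) = -0.404463+0.008128i ; Y_{8,-1}(Ω₂) = -0.006798+0.036148i ; Δ = +0.002456-0.014676i
  [+0]  conj(Y_{8,0})(Ω₁) = +1.006835-0.000000i ; Y_{8,0}(Ω₂) = +0.368150+0.000000i ; Δ = +0.370667+0.000000i
  [+1]  conj(Y_{8,1})(Ω₁) = +0.404463+0.008128i ; Y_{8,1}(Ω₂) = +0.006798+0.036148i ; Δ = +0.002456+0.014676i
  [+2]  conj(Y_{8,2})(Ω₁) = +0.076152+0.003062i ; Y_{8,2}(Ω₂) = +0.355583-0.138645i ; Δ = +0.027503-0.009469i
  [+3]  conj(Y_{8,3})(Ω₁) = +0.009167+0.000553i ; Y_{8,3}(Ω₂) = -0.073644-0.118074i ; Δ = -0.000610-0.001123i
  [+4]  conj(Y_{8,4})(Ω₁) = +0.000785+0.000063i ; Y_{8,4}(Ω₂) = +0.219887-0.202215i ; Δ = +0.000185-0.000145i
  [+5]  conj(Y_{8,5})(Ω₁) = +0.000050+0.000005i ; Y_{8,5}(Ω₂) = -0.369963-0.276232i ; Δ = -0.000017-0.000016i
  [+6]  conj(Y_{8,6})(Ω₁) = +0.000002+0.000000i ; Y_{8,6}(Ω₂) = -0.149030+0.304261i ; Δ = -0.000000+0.000001i
  [+7]  conj(Y_{8,7})(Ω₁) = +0.000000+0.000000i ; Y_{8,7}(Ω₂) = +0.147479+0.040748i ; Δ = +0.000000+0.000000i
  [+8]  conj(Y_{8,8})(Ω₁) = +0.000000+0.000000i ; Y_{8,8}(Ω₂) = +0.003394-0.040459i ; Δ = +0.000000-0.000000i
Σ over m = +0.429701-0.000000i; ×(4π/17) → +0.317634-0.000000i. Real part: 0.317634

0.317634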